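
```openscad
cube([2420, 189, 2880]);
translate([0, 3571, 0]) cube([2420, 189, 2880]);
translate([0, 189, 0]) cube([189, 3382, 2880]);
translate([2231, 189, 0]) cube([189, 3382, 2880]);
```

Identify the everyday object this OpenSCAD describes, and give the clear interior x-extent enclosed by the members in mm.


A house (or room) frame. The interior width is 2042 mm.

Four 2880 mm walls enclosing a rectangle with no floor or roof — a room or house frame. Outside width is 2420 mm and wall thickness is 189 mm, so the interior width is 2420 − 2 × 189 = 2042 mm.


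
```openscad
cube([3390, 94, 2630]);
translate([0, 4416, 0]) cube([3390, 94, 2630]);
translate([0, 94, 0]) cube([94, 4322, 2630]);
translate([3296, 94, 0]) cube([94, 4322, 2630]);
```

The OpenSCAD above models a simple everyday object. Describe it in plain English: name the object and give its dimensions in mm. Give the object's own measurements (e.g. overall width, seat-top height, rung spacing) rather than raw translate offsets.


The wall frame of a small rectangular building: four walls, each 2630 mm tall and 94 mm thick, enclosing a footprint 3390 mm (x) by 4510 mm (y) outside-to-outside, with no floor or roof. The front and back walls (the −y and +y sides) span the full width; the two side walls fit between them.


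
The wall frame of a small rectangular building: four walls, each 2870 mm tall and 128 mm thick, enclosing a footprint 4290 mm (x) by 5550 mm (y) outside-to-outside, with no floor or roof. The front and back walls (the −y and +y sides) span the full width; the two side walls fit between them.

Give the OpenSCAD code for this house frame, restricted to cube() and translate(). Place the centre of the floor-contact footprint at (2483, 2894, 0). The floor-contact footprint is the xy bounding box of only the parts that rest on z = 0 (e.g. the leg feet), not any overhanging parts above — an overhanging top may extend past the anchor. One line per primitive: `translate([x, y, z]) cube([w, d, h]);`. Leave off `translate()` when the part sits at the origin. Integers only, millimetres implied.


translate([338, 119, 0]) cube([4290, 128, 2870]);
translate([338, 5541, 0]) cube([4290, 128, 2870]);
translate([338, 247, 0]) cube([128, 5294, 2870]);
translate([4500, 247, 0]) cube([128, 5294, 2870]);


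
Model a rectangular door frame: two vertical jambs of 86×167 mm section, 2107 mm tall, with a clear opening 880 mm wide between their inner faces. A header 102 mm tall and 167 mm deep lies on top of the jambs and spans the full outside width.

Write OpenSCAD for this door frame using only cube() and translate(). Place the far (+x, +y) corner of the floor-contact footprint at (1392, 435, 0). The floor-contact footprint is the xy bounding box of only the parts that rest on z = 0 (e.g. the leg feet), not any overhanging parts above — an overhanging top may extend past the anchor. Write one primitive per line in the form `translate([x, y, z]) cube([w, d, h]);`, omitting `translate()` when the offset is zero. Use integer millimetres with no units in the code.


translate([340, 268, 0]) cube([86, 167, 2107]);
translate([1306, 268, 0]) cube([86, 167, 2107]);
translate([340, 268, 2107]) cube([1052, 167, 102]);


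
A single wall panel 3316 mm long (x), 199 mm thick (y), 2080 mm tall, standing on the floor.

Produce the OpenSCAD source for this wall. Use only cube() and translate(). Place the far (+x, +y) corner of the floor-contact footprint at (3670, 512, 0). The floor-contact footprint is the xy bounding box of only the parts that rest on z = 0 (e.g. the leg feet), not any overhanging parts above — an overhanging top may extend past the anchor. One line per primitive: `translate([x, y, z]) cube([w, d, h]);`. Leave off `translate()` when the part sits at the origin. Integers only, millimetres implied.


translate([354, 313, 0]) cube([3316, 199, 2080]);


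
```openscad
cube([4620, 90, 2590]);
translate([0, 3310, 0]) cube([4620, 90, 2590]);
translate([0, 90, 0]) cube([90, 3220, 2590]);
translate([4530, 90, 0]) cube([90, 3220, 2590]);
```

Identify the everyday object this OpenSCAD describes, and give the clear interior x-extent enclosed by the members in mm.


A house (or room) frame. The interior width is 4440 mm.

Four 2590 mm walls enclosing a rectangle with no floor or roof — a room or house frame. Outside width is 4620 mm and wall thickness is 90 mm, so the interior width is 4620 − 2 × 90 = 4440 mm.


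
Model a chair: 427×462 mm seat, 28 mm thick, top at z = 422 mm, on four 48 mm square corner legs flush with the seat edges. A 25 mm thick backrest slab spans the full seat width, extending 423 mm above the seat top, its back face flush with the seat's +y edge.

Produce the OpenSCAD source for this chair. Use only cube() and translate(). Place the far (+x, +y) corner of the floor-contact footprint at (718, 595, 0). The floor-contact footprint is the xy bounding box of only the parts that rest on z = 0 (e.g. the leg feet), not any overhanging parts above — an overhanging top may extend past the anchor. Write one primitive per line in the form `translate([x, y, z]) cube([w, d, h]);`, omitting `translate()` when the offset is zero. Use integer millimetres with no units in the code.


translate([291, 133, 394]) cube([427, 462, 28]);
translate([291, 133, 0]) cube([48, 48, 394]);
translate([670, 133, 0]) cube([48, 48, 394]);
translate([291, 547, 0]) cube([48, 48, 394]);
translate([670, 547, 0]) cube([48, 48, 394]);
translate([291, 570, 422]) cube([427, 25, 423]);


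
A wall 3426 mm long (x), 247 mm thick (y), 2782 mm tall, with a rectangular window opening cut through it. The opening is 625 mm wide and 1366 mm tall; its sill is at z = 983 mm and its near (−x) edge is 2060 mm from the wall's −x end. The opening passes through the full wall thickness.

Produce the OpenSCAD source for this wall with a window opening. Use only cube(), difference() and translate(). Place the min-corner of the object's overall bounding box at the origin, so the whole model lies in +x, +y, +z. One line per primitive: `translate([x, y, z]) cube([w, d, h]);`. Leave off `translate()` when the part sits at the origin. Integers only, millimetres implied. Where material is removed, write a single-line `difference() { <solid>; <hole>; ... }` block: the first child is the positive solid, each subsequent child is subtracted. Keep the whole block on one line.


difference() { cube([3426, 247, 2782]); translate([2060, 0, 983]) cube([625, 247, 1366]); }


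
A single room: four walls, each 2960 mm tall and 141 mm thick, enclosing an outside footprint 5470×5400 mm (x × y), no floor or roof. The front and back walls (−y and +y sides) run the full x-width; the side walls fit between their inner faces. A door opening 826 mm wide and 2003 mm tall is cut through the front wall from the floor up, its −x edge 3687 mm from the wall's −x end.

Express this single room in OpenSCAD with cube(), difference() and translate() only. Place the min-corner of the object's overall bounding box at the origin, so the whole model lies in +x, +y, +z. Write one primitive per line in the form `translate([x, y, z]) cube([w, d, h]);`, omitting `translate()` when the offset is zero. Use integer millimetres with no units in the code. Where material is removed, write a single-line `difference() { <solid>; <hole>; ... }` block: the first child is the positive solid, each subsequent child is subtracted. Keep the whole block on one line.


difference() { cube([5470, 141, 2960]); translate([3687, 0, 0]) cube([826, 141, 2003]); }
translate([0, 5259, 0]) cube([5470, 141, 2960]);
translate([0, 141, 0]) cube([141, 5118, 2960]);
translate([5329, 141, 0]) cube([141, 5118, 2960]);


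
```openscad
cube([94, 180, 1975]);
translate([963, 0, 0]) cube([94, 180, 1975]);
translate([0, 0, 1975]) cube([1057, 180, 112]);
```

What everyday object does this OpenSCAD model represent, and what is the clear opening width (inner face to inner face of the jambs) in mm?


A door frame. The clear opening width is 869 mm.

Two 1975 mm tall posts with a header on top — a door frame. The left jamb is 94 mm wide at x = 0; the right jamb starts at x = 963. The clear opening is 963 − 94 = 869 mm.


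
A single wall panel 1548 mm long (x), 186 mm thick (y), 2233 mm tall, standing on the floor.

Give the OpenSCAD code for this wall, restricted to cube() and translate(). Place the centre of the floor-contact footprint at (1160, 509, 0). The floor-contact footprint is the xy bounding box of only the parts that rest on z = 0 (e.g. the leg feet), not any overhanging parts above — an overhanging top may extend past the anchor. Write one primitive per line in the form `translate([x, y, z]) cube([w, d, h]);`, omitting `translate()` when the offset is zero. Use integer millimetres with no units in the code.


translate([386, 416, 0]) cube([1548, 186, 2233]);


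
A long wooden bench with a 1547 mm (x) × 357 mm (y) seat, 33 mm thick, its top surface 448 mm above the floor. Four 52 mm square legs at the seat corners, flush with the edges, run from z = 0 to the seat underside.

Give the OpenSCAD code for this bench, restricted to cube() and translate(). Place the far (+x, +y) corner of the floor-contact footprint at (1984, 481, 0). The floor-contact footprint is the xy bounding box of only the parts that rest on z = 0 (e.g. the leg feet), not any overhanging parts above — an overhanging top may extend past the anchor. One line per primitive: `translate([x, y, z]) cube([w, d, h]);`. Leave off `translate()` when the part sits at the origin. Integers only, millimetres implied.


translate([437, 124, 415]) cube([1547, 357, 33]);
translate([437, 124, 0]) cube([52, 52, 415]);
translate([437, 429, 0]) cube([52, 52, 415]);
translate([1932, 124, 0]) cube([52, 52, 415]);
translate([1932, 429, 0]) cube([52, 52, 415]);


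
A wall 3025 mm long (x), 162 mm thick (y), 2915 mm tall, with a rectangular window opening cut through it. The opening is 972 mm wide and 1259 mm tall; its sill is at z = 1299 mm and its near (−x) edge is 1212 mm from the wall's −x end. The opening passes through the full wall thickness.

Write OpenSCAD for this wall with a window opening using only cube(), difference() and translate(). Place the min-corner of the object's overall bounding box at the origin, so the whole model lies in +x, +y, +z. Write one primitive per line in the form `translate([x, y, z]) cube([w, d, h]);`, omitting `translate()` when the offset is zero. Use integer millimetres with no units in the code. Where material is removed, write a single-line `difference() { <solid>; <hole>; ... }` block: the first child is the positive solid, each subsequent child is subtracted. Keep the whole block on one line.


difference() { cube([3025, 162, 2915]); translate([1212, 0, 1299]) cube([972, 162, 1259]); }


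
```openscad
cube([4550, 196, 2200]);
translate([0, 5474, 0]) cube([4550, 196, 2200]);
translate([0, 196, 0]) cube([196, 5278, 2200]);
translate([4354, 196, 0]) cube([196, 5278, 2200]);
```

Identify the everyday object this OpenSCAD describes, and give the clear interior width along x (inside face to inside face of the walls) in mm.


A house (or room) frame. The interior width is 4158 mm.

Four 2200 mm walls enclosing a rectangle with no floor or roof — a room or house frame. Outside width is 4550 mm and wall thickness is 196 mm, so the interior width is 4550 − 2 × 196 = 4158 mm.


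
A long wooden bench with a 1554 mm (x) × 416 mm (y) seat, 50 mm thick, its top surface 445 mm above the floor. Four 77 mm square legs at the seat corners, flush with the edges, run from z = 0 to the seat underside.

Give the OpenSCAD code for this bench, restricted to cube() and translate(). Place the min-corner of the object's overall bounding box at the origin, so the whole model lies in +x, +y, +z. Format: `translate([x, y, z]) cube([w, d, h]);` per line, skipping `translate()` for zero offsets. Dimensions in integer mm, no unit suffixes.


translate([0, 0, 395]) cube([1554, 416, 50]);
cube([77, 77, 395]);
translate([0, 339, 0]) cube([77, 77, 395]);
translate([1477, 0, 0]) cube([77, 77, 395]);
translate([1477, 339, 0]) cube([77, 77, 395]);


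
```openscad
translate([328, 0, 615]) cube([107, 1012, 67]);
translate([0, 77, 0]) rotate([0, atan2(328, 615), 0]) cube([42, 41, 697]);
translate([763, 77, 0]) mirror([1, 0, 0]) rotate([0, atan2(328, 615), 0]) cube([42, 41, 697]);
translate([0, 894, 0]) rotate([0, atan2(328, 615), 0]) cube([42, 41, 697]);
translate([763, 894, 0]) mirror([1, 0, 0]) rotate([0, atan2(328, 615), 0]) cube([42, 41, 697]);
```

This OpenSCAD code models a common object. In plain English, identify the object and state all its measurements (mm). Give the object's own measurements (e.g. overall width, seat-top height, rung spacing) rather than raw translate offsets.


A sawhorse. A 107×1012×67 mm beam (x, y, z) sits on two A-frame leg pairs. Each pair is two raked legs of 42×41 mm section (41 mm along y) splaying symmetrically in x. Each leg rises 615 mm vertically over 328 mm of horizontal reach and is 697 mm long along its own axis. Every leg's outer bottom edge rests on the floor and its outer top edge meets a bottom edge of the beam — the left legs (tilting toward +x) meet the beam's −x bottom edge, the right legs (their mirror images, tilting toward −x) meet its +x bottom edge — so the leg tops tuck under the beam, the beam's underside is 615 mm above the floor, and the feet are 763 mm apart outside-to-outside with the beam centred between them. The two leg pairs are set in 77 mm from either end of the beam.


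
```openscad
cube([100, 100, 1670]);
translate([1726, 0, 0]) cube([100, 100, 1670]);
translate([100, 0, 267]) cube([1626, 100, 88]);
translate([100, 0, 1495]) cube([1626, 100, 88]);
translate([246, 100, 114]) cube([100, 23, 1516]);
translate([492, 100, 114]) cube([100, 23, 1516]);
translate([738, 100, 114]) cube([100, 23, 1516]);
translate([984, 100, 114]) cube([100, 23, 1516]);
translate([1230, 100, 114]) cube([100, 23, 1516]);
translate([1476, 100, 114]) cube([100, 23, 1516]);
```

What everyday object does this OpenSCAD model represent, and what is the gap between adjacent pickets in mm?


A fence section. The picket gap is 146 mm.

Two posts, two rails, 6 pickets — a fence section. Span 1626 mm holds 6 pickets of 100 mm with 7 equal gaps: ⌊(1626 − 6·100) / 7⌋ = 146 mm.


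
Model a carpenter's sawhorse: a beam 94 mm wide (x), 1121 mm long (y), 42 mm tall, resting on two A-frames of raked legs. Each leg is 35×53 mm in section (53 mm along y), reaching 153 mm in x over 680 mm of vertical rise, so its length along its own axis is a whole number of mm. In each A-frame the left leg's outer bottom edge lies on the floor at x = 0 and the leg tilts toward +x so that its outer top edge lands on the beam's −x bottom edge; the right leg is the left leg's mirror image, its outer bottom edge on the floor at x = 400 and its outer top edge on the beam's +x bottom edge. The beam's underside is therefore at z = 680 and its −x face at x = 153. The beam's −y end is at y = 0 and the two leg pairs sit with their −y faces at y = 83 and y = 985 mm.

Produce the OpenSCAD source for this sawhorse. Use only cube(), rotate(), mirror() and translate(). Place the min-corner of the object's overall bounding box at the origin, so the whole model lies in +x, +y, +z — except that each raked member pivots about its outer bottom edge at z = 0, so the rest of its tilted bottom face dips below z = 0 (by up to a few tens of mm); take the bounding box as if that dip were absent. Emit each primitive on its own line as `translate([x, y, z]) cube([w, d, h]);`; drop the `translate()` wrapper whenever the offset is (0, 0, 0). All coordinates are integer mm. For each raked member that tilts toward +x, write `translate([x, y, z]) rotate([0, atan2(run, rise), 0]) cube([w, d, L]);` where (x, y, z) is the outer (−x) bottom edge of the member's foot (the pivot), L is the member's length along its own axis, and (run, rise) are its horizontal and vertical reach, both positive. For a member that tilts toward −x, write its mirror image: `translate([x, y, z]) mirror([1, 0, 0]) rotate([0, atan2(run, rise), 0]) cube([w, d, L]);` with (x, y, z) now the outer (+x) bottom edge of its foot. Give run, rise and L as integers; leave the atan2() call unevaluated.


translate([153, 0, 680]) cube([94, 1121, 42]);
translate([0, 83, 0]) rotate([0, atan2(153, 680), 0]) cube([35, 53, 697]);
translate([400, 83, 0]) mirror([1, 0, 0]) rotate([0, atan2(153, 680), 0]) cube([35, 53, 697]);
translate([0, 985, 0]) rotate([0, atan2(153, 680), 0]) cube([35, 53, 697]);
translate([400, 985, 0]) mirror([1, 0, 0]) rotate([0, atan2(153, 680), 0]) cube([35, 53, 697]);


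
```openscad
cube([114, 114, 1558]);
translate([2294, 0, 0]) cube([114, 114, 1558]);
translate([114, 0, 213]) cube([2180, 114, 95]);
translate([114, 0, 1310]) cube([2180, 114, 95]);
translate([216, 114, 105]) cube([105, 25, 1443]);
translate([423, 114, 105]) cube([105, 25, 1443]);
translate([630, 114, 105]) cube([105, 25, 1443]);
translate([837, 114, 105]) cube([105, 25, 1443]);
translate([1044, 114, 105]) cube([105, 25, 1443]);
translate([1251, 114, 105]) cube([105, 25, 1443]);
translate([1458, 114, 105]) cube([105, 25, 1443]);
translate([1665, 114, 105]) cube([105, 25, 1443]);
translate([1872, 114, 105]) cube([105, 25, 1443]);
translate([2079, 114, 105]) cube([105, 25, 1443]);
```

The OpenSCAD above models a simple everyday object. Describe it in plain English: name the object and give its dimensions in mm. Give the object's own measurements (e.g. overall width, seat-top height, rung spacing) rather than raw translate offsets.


A fence section. Two 114×114 mm posts, 1558 mm tall, stand on the floor with a clear span of 2180 mm between their inner faces. Two horizontal rails of 114×95 mm section span the gap between the posts with their undersides at z = 213 mm and z = 1310 mm, flush with the posts' −y face. 10 pickets, each 105 mm wide, 25 mm thick and 1443 mm tall, are fixed to the +y face of the rails with their bottoms at z = 105 mm, spaced across the span with a 102 mm gap after the −x post and between neighbouring pickets, with 110 mm left before the +x post.


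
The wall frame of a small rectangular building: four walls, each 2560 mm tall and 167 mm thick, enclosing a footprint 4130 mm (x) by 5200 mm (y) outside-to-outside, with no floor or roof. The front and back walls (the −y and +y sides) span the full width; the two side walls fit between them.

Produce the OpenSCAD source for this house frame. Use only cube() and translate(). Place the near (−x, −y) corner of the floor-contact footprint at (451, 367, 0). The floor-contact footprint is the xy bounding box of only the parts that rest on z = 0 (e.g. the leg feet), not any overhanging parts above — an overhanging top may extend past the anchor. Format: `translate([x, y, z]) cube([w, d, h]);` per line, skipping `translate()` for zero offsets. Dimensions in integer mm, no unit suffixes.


translate([451, 367, 0]) cube([4130, 167, 2560]);
translate([451, 5400, 0]) cube([4130, 167, 2560]);
translate([451, 534, 0]) cube([167, 4866, 2560]);
translate([4414, 534, 0]) cube([167, 4866, 2560]);


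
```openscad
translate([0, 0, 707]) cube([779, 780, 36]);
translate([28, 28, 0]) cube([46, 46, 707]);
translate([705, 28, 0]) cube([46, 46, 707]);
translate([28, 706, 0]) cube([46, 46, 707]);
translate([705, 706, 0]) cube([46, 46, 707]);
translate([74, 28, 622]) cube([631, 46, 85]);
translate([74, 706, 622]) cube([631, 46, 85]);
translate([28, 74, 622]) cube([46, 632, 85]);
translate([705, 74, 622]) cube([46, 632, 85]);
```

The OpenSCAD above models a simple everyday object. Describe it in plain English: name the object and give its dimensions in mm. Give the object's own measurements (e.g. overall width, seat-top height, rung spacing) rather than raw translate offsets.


A rectangular dining table. The top is 779×780×36 mm with its upper surface at z = 743 mm. It stands on four 46×46 mm square legs, each inset 28 mm from the nearest pair of top edges, running from the floor to the underside of the top. Four apron rails, 46 mm thick and 85 mm tall, run between adjacent legs with their top edges flush with the underside of the top and their outer faces flush with the legs' outer faces.


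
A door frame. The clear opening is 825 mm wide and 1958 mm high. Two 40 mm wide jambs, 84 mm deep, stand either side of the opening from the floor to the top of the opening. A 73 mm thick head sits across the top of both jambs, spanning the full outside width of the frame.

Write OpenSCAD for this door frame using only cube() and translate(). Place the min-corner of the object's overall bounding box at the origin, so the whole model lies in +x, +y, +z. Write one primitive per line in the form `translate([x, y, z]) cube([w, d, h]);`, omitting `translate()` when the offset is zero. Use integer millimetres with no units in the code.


cube([40, 84, 1958]);
translate([865, 0, 0]) cube([40, 84, 1958]);
translate([0, 0, 1958]) cube([905, 84, 73]);


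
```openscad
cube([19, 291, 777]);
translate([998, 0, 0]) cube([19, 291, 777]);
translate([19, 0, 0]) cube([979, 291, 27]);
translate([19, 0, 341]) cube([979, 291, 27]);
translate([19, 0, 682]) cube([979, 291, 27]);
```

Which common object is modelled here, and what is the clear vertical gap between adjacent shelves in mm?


A bookshelf. The clear shelf gap is 314 mm.

Two tall side panels with 3 horizontal boards between them — a bookshelf. The first two shelf undersides are at z = 0 and z = 341; with shelf thickness 27, the clear gap is 341 − 0 − 27 = 314 mm.


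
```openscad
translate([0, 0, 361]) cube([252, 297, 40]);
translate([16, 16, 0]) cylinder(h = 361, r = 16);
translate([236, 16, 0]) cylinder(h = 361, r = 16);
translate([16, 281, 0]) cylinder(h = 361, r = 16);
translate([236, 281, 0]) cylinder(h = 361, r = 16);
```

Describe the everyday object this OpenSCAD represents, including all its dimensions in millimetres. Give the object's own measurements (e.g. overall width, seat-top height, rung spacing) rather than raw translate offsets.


A simple wooden stool: a rectangular seat 252 mm (x) by 297 mm (y), 40 mm thick, top face at z = 401 mm, on four round legs, each 32 mm in diameter. The legs rest on z = 0, each leg's axis is inset half a diameter from the nearest pair of seat edges (so the leg's bounding box is flush with the corner).


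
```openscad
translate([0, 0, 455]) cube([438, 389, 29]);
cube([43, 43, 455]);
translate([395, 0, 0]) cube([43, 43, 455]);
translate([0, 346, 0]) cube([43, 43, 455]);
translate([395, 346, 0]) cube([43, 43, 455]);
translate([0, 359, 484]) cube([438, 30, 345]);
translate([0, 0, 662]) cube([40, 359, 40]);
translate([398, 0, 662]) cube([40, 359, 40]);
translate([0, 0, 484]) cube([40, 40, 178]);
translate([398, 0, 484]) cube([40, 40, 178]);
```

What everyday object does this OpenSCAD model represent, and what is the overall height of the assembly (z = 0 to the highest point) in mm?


A chair. The overall height is 829 mm.

A slab on four corner posts with a tall panel at the back — a chair. The seat slab sits at z = 455 with thickness 29, and the 345 mm backrest starts at the seat top, so the overall height is 455 + 29 + 345 = 829 mm.


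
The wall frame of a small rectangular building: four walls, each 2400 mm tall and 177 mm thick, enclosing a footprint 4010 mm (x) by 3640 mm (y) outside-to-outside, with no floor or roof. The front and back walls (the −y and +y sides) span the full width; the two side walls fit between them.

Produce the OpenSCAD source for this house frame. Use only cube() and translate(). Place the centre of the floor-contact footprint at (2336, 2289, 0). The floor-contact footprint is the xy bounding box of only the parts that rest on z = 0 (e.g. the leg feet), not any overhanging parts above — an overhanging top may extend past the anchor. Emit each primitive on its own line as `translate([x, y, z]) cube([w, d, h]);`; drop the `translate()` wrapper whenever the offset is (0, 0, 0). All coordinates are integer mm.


translate([331, 469, 0]) cube([4010, 177, 2400]);
translate([331, 3932, 0]) cube([4010, 177, 2400]);
translate([331, 646, 0]) cube([177, 3286, 2400]);
translate([4164, 646, 0]) cube([177, 3286, 2400]);


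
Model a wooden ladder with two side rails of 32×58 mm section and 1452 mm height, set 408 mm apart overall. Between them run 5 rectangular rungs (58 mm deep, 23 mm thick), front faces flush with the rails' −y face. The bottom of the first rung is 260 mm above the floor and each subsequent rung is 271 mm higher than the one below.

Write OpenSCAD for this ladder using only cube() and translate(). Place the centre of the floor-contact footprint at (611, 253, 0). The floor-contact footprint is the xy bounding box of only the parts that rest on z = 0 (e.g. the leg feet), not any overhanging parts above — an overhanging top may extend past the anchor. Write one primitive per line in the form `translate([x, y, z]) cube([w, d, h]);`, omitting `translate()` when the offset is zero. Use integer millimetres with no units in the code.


translate([407, 224, 0]) cube([32, 58, 1452]);
translate([783, 224, 0]) cube([32, 58, 1452]);
translate([439, 224, 260]) cube([344, 58, 23]);
translate([439, 224, 531]) cube([344, 58, 23]);
translate([439, 224, 802]) cube([344, 58, 23]);
translate([439, 224, 1073]) cube([344, 58, 23]);
translate([439, 224, 1344]) cube([344, 58, 23]);


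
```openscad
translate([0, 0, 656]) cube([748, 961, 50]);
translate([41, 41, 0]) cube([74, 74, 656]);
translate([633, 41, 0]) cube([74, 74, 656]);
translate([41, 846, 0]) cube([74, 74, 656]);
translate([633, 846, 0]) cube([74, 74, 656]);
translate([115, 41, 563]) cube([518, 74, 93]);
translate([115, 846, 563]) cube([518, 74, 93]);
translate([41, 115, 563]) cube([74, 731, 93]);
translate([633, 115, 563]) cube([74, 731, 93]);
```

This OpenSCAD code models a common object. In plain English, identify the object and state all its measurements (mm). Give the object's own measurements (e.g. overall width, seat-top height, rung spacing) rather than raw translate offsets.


A table: top 748 mm (x) × 961 mm (y), 50 mm thick, upper face at z = 706 mm, on four 74×74 mm square legs, each inset 41 mm from the nearest pair of top edges from z = 0 to the bottom of the top. Four apron rails, 74 mm thick and 93 mm tall, run between adjacent legs with their top edges flush with the underside of the top and their outer faces flush with the legs' outer faces.


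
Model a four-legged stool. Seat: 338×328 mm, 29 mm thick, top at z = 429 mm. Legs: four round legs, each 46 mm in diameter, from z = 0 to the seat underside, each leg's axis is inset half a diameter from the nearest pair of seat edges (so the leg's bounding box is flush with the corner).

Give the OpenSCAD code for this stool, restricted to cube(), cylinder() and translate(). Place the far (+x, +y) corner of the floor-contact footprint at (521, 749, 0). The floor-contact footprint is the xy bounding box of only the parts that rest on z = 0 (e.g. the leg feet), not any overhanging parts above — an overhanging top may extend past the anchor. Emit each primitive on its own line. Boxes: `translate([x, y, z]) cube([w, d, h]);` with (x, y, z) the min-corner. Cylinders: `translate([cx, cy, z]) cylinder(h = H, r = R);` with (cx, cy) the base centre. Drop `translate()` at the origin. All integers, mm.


// leg_h = 429 - 29 = 400
translate([183, 421, 400]) cube([338, 328, 29]);
translate([206, 444, 0]) cylinder(h = 400, r = 23);
translate([498, 444, 0]) cylinder(h = 400, r = 23);
translate([206, 726, 0]) cylinder(h = 400, r = 23);
translate([498, 726, 0]) cylinder(h = 400, r = 23);


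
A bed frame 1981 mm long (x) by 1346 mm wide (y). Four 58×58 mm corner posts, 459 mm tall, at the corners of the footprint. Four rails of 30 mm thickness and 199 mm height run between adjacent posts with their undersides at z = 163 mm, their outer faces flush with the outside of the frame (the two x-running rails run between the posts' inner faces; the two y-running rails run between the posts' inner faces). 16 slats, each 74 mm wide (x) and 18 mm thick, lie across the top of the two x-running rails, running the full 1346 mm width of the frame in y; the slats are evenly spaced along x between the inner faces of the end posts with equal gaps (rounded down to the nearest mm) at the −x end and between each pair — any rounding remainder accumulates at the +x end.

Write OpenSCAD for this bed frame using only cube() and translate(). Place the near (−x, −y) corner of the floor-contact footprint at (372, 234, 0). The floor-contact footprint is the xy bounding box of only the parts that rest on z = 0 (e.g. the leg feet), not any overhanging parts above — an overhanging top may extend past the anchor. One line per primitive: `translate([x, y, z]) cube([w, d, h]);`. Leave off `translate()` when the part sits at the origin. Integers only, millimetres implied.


translate([372, 234, 0]) cube([58, 58, 459]);
translate([372, 1522, 0]) cube([58, 58, 459]);
translate([2295, 234, 0]) cube([58, 58, 459]);
translate([2295, 1522, 0]) cube([58, 58, 459]);
translate([430, 234, 163]) cube([1865, 30, 199]);
translate([430, 1550, 163]) cube([1865, 30, 199]);
translate([372, 292, 163]) cube([30, 1230, 199]);
translate([2323, 292, 163]) cube([30, 1230, 199]);
translate([470, 234, 362]) cube([74, 1346, 18]);
translate([584, 234, 362]) cube([74, 1346, 18]);
translate([698, 234, 362]) cube([74, 1346, 18]);
translate([812, 234, 362]) cube([74, 1346, 18]);
translate([926, 234, 362]) cube([74, 1346, 18]);
translate([1040, 234, 362]) cube([74, 1346, 18]);
translate([1154, 234, 362]) cube([74, 1346, 18]);
translate([1268, 234, 362]) cube([74, 1346, 18]);
translate([1382, 234, 362]) cube([74, 1346, 18]);
translate([1496, 234, 362]) cube([74, 1346, 18]);
translate([1610, 234, 362]) cube([74, 1346, 18]);
translate([1724, 234, 362]) cube([74, 1346, 18]);
translate([1838, 234, 362]) cube([74, 1346, 18]);
translate([1952, 234, 362]) cube([74, 1346, 18]);
translate([2066, 234, 362]) cube([74, 1346, 18]);
translate([2180, 234, 362]) cube([74, 1346, 18]);


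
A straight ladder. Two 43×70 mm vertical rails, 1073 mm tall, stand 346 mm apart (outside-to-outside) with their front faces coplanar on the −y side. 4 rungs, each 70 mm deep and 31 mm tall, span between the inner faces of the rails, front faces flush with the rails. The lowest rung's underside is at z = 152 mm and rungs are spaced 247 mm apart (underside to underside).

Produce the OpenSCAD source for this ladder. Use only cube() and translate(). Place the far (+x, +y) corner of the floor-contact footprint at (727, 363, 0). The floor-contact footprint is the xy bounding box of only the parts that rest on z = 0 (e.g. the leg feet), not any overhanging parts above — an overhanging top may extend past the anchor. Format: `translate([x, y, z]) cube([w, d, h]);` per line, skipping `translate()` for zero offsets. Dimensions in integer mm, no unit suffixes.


translate([381, 293, 0]) cube([43, 70, 1073]);
translate([684, 293, 0]) cube([43, 70, 1073]);
translate([424, 293, 152]) cube([260, 70, 31]);
translate([424, 293, 399]) cube([260, 70, 31]);
translate([424, 293, 646]) cube([260, 70, 31]);
translate([424, 293, 893]) cube([260, 70, 31]);


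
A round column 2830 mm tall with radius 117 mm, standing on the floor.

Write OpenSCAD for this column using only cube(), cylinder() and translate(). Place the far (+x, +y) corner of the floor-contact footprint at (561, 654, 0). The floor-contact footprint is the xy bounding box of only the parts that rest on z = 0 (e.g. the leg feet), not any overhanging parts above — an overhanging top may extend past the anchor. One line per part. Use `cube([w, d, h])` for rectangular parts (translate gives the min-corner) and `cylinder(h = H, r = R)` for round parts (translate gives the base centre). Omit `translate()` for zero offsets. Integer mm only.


translate([444, 537, 0]) cylinder(h = 2830, r = 117);


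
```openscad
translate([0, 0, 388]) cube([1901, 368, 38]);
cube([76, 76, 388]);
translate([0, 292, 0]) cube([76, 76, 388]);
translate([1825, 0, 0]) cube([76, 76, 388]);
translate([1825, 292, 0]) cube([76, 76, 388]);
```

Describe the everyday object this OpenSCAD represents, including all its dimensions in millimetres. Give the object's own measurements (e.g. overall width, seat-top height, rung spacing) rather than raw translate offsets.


A bench: a 1901×368 mm seat slab, 38 mm thick, top at z = 426 mm, on four 76×76 mm square legs flush with the seat corners and standing on z = 0.


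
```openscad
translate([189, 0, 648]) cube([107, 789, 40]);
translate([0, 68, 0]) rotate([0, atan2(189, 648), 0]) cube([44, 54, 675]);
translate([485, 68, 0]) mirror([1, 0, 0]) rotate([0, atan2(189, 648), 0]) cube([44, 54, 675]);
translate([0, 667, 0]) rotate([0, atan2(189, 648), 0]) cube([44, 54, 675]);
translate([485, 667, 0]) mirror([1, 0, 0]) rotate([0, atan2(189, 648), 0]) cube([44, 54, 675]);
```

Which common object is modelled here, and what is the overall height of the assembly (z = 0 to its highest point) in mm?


A sawhorse. The overall height is 688 mm.

A beam across two mirrored pairs of raked legs — a sawhorse. The beam's underside is at z = 648 (matching the legs' vertical rise in atan2(189, 648)) and the beam is 40 mm tall, so its top is at 648 + 40 = 688 mm. The raked legs top out at the beam's underside, so that is the highest point.


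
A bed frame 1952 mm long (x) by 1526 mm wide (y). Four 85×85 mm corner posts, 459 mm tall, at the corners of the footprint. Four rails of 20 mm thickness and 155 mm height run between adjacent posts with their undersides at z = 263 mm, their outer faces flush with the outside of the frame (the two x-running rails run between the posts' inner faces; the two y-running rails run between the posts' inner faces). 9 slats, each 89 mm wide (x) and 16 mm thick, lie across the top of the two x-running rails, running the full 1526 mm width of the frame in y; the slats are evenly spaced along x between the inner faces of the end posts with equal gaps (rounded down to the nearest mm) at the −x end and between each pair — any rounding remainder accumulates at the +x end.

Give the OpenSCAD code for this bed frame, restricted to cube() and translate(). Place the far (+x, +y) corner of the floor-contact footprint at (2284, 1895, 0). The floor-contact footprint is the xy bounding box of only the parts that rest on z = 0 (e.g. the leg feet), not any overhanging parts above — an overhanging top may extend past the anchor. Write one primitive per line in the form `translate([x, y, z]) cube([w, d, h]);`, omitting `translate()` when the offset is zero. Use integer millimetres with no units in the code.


// slat z = rail_z + rail_h = 263 + 155 = 418
// slat gap = ⌊(1782 − 9·89) / 10⌋ = 98
translate([332, 369, 0]) cube([85, 85, 459]);
translate([332, 1810, 0]) cube([85, 85, 459]);
translate([2199, 369, 0]) cube([85, 85, 459]);
translate([2199, 1810, 0]) cube([85, 85, 459]);
translate([417, 369, 263]) cube([1782, 20, 155]);
translate([417, 1875, 263]) cube([1782, 20, 155]);
translate([332, 454, 263]) cube([20, 1356, 155]);
translate([2264, 454, 263]) cube([20, 1356, 155]);
translate([515, 369, 418]) cube([89, 1526, 16]);
translate([702, 369, 418]) cube([89, 1526, 16]);
translate([889, 369, 418]) cube([89, 1526, 16]);
translate([1076, 369, 418]) cube([89, 1526, 16]);
translate([1263, 369, 418]) cube([89, 1526, 16]);
translate([1450, 369, 418]) cube([89, 1526, 16]);
translate([1637, 369, 418]) cube([89, 1526, 16]);
translate([1824, 369, 418]) cube([89, 1526, 16]);
translate([2011, 369, 418]) cube([89, 1526, 16]);


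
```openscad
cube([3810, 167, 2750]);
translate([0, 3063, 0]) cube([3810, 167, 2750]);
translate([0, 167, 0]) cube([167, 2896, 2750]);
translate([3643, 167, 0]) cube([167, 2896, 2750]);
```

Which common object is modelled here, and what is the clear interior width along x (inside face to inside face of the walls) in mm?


A house (or room) frame. The interior width is 3476 mm.

Four 2750 mm walls enclosing a rectangle with no floor or roof — a room or house frame. Outside width is 3810 mm and wall thickness is 167 mm, so the interior width is 3810 − 2 × 167 = 3476 mm.


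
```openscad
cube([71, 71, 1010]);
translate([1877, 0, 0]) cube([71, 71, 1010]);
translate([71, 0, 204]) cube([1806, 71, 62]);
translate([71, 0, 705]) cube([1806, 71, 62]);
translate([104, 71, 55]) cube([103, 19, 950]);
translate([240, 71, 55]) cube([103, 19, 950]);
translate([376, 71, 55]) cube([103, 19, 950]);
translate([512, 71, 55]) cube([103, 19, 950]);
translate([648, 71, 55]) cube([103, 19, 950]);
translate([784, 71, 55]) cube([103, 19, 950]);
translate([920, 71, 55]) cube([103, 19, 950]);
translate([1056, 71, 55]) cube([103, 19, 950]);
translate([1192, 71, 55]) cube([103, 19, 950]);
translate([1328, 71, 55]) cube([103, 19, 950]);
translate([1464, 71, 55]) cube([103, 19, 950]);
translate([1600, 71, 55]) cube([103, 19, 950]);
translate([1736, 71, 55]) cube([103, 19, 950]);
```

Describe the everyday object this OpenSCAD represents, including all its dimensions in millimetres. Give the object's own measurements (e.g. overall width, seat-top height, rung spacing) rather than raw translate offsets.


A fence section. Two 71×71 mm posts, 1010 mm tall, stand on the floor with a clear span of 1806 mm between their inner faces. Two horizontal rails of 71×62 mm section span the gap between the posts with their undersides at z = 204 mm and z = 705 mm, flush with the posts' −y face. 13 pickets, each 103 mm wide, 19 mm thick and 950 mm tall, are fixed to the +y face of the rails with their bottoms at z = 55 mm, spaced across the span with a 33 mm gap after the −x post and between neighbouring pickets, with 38 mm left before the +x post.


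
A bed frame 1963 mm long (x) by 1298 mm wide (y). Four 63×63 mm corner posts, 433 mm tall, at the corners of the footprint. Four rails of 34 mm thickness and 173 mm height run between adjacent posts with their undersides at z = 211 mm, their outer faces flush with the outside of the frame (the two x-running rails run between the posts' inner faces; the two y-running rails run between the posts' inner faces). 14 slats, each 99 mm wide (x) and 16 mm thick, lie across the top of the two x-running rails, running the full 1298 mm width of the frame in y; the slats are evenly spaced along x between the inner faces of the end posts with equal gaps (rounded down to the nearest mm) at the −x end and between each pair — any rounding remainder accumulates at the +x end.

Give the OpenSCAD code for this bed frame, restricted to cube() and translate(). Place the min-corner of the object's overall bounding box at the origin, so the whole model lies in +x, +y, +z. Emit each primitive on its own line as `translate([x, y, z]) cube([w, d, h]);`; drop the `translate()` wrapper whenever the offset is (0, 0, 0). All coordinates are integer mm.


cube([63, 63, 433]);
translate([0, 1235, 0]) cube([63, 63, 433]);
translate([1900, 0, 0]) cube([63, 63, 433]);
translate([1900, 1235, 0]) cube([63, 63, 433]);
translate([63, 0, 211]) cube([1837, 34, 173]);
translate([63, 1264, 211]) cube([1837, 34, 173]);
translate([0, 63, 211]) cube([34, 1172, 173]);
translate([1929, 63, 211]) cube([34, 1172, 173]);
translate([93, 0, 384]) cube([99, 1298, 16]);
translate([222, 0, 384]) cube([99, 1298, 16]);
translate([351, 0, 384]) cube([99, 1298, 16]);
translate([480, 0, 384]) cube([99, 1298, 16]);
translate([609, 0, 384]) cube([99, 1298, 16]);
translate([738, 0, 384]) cube([99, 1298, 16]);
translate([867, 0, 384]) cube([99, 1298, 16]);
translate([996, 0, 384]) cube([99, 1298, 16]);
translate([1125, 0, 384]) cube([99, 1298, 16]);
translate([1254, 0, 384]) cube([99, 1298, 16]);
translate([1383, 0, 384]) cube([99, 1298, 16]);
translate([1512, 0, 384]) cube([99, 1298, 16]);
translate([1641, 0, 384]) cube([99, 1298, 16]);
translate([1770, 0, 384]) cube([99, 1298, 16]);


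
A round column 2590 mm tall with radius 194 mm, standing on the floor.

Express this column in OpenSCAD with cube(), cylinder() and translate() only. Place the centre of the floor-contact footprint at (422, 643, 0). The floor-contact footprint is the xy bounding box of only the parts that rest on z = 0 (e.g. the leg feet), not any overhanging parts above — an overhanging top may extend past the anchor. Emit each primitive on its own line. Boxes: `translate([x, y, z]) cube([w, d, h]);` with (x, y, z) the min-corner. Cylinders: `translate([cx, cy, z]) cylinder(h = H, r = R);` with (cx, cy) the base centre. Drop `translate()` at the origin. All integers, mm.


translate([422, 643, 0]) cylinder(h = 2590, r = 194);
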